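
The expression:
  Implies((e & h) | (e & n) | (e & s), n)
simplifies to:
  n | ~e | (~h & ~s)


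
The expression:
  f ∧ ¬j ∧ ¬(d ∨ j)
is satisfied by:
  {f: True, d: False, j: False}


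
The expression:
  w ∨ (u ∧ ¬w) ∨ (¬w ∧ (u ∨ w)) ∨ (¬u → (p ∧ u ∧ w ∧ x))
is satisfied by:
  {u: True, w: True}
  {u: True, w: False}
  {w: True, u: False}


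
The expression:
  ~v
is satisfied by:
  {v: False}


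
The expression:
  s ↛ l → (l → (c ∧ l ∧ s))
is always true.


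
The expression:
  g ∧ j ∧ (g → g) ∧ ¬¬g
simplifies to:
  g ∧ j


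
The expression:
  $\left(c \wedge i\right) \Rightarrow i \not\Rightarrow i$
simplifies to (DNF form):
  $\neg c \vee \neg i$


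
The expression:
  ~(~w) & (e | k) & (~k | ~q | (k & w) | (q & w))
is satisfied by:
  {k: True, e: True, w: True}
  {k: True, w: True, e: False}
  {e: True, w: True, k: False}


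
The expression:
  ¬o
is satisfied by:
  {o: False}


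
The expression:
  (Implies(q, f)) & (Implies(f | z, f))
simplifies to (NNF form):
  f | (~q & ~z)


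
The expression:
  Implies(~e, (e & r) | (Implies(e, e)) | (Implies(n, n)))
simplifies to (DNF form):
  True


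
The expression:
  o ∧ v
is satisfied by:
  {o: True, v: True}


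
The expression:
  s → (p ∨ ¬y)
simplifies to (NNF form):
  p ∨ ¬s ∨ ¬y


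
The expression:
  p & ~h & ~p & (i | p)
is never true.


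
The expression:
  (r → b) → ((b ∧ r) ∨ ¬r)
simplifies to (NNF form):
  True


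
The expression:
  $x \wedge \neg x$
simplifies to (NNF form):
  $\text{False}$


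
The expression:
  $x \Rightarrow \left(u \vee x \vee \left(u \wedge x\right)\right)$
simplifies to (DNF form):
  $\text{True}$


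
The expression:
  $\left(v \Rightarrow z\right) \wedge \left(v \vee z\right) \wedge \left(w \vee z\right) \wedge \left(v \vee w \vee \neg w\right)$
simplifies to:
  $z$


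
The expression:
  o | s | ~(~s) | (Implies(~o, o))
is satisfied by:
  {o: True, s: True}
  {o: True, s: False}
  {s: True, o: False}


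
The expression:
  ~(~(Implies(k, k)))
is always true.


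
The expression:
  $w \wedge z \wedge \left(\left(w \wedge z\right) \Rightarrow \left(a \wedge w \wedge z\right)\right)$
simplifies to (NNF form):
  $a \wedge w \wedge z$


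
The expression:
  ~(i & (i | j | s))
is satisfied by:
  {i: False}


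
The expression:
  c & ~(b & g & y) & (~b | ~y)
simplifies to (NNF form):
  c & (~b | ~y)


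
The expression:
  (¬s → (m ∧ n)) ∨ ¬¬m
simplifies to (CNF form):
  m ∨ s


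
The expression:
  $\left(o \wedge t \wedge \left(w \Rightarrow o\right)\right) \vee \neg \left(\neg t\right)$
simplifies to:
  $t$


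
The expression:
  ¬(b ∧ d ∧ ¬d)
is always true.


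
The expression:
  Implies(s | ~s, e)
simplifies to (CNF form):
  e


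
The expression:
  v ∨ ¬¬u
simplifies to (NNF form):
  u ∨ v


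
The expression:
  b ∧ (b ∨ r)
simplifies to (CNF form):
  b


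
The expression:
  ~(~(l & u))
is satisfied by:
  {u: True, l: True}


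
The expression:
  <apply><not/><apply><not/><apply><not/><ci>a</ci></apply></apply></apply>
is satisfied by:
  {a: False}


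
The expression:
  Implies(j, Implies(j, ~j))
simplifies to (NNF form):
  ~j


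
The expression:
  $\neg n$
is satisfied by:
  {n: False}


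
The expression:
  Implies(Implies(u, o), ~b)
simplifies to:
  ~b | (u & ~o)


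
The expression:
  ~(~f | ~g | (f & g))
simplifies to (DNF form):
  False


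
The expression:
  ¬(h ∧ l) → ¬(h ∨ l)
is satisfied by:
  {h: False, l: False}
  {l: True, h: True}


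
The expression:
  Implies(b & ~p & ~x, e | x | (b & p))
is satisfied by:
  {x: True, e: True, p: True, b: False}
  {x: True, e: True, p: False, b: False}
  {x: True, p: True, e: False, b: False}
  {x: True, p: False, e: False, b: False}
  {e: True, p: True, x: False, b: False}
  {e: True, x: False, p: False, b: False}
  {e: False, p: True, x: False, b: False}
  {e: False, x: False, p: False, b: False}
  {x: True, b: True, e: True, p: True}
  {x: True, b: True, e: True, p: False}
  {x: True, b: True, p: True, e: False}
  {x: True, b: True, p: False, e: False}
  {b: True, e: True, p: True, x: False}
  {b: True, e: True, p: False, x: False}
  {b: True, p: True, e: False, x: False}


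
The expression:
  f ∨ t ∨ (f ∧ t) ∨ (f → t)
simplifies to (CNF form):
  True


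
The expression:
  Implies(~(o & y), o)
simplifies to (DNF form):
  o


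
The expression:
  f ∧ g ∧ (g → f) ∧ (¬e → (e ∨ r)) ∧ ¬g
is never true.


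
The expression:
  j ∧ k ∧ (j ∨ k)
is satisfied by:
  {j: True, k: True}


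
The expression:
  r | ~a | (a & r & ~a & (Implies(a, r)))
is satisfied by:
  {r: True, a: False}
  {a: False, r: False}
  {a: True, r: True}


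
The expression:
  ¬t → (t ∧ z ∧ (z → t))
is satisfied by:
  {t: True}


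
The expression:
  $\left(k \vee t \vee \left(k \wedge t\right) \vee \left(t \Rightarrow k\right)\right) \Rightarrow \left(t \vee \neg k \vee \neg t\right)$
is always true.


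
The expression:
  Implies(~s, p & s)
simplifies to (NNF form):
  s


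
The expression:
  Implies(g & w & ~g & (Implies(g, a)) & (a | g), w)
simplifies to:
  True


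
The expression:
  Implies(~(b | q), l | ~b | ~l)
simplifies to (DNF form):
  True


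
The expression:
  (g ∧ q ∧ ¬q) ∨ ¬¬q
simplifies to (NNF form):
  q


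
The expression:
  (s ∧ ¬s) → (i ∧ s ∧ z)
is always true.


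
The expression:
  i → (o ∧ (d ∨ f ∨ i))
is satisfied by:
  {o: True, i: False}
  {i: False, o: False}
  {i: True, o: True}


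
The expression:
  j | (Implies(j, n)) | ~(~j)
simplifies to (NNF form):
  True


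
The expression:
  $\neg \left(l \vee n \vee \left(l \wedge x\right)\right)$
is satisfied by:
  {n: False, l: False}


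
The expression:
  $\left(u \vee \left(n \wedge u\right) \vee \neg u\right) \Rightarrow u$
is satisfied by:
  {u: True}


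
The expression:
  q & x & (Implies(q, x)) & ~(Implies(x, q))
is never true.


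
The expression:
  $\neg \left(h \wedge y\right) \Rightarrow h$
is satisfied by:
  {h: True}


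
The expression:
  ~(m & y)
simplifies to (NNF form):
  ~m | ~y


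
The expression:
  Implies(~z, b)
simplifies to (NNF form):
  b | z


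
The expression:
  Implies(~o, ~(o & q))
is always true.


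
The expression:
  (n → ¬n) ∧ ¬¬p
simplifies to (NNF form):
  p ∧ ¬n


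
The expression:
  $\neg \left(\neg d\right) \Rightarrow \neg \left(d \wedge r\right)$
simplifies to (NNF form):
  $\neg d \vee \neg r$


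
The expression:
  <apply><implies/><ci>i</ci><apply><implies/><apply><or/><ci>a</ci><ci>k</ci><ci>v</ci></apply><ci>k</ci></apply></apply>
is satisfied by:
  {k: True, a: False, v: False, i: False}
  {k: True, v: True, a: False, i: False}
  {k: True, a: True, v: False, i: False}
  {k: True, v: True, a: True, i: False}
  {k: False, a: False, v: False, i: False}
  {v: True, k: False, a: False, i: False}
  {a: True, k: False, v: False, i: False}
  {v: True, a: True, k: False, i: False}
  {i: True, k: True, a: False, v: False}
  {i: True, v: True, k: True, a: False}
  {i: True, k: True, a: True, v: False}
  {i: True, v: True, k: True, a: True}
  {i: True, k: False, a: False, v: False}


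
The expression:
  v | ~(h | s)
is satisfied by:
  {v: True, s: False, h: False}
  {v: True, h: True, s: False}
  {v: True, s: True, h: False}
  {v: True, h: True, s: True}
  {h: False, s: False, v: False}


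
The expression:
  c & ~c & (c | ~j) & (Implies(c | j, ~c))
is never true.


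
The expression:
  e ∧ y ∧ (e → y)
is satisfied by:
  {e: True, y: True}


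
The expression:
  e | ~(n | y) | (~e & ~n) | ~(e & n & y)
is always true.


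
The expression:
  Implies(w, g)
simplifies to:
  g | ~w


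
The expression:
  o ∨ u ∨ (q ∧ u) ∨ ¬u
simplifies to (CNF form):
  True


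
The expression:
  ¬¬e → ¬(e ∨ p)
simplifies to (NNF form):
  ¬e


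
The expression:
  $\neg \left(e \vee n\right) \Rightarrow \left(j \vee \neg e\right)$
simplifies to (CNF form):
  $\text{True}$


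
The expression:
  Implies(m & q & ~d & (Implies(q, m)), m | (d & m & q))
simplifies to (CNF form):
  True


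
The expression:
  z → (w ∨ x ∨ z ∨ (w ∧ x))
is always true.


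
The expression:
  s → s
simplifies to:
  True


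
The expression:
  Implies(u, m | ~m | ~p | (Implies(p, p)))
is always true.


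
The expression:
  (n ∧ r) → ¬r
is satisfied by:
  {n: False, r: False}
  {r: True, n: False}
  {n: True, r: False}


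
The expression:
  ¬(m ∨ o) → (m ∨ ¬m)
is always true.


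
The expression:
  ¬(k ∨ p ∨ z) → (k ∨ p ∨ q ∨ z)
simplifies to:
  k ∨ p ∨ q ∨ z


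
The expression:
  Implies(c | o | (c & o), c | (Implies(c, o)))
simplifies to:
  True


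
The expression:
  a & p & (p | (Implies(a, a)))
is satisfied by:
  {a: True, p: True}


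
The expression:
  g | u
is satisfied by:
  {g: True, u: True}
  {g: True, u: False}
  {u: True, g: False}


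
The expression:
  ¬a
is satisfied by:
  {a: False}


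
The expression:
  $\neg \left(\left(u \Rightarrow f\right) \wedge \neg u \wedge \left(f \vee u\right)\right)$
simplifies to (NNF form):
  $u \vee \neg f$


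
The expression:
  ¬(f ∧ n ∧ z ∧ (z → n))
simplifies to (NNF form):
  ¬f ∨ ¬n ∨ ¬z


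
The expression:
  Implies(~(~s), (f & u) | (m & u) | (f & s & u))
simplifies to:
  ~s | (f & u) | (m & u)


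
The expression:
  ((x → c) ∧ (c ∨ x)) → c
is always true.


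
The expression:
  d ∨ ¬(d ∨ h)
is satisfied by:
  {d: True, h: False}
  {h: False, d: False}
  {h: True, d: True}


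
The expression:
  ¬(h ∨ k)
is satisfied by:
  {h: False, k: False}


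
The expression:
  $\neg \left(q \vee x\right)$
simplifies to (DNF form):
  $\neg q \wedge \neg x$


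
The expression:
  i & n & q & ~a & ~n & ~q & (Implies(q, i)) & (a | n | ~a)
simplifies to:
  False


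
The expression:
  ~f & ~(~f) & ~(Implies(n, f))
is never true.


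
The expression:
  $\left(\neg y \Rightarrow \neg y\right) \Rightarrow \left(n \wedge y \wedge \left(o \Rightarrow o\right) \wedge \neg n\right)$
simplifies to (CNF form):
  $\text{False}$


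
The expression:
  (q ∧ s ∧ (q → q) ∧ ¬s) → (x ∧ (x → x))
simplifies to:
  True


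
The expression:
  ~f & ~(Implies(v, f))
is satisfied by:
  {v: True, f: False}


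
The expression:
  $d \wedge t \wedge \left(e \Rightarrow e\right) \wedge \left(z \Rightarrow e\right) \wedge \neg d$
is never true.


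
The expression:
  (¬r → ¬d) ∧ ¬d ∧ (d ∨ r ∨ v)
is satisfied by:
  {r: True, v: True, d: False}
  {r: True, v: False, d: False}
  {v: True, r: False, d: False}


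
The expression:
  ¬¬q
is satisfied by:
  {q: True}


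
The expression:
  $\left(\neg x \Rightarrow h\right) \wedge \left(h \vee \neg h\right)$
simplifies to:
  $h \vee x$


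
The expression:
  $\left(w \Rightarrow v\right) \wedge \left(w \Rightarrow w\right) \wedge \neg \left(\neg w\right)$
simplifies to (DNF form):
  $v \wedge w$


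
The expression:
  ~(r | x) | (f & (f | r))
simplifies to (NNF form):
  f | (~r & ~x)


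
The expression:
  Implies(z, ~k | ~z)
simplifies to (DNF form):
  ~k | ~z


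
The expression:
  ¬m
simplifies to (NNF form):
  ¬m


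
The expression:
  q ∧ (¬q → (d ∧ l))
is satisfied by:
  {q: True}


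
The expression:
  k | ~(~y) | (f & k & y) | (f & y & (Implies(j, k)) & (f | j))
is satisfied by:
  {y: True, k: True}
  {y: True, k: False}
  {k: True, y: False}


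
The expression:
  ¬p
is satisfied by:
  {p: False}


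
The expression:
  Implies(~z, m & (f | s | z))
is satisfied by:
  {z: True, s: True, f: True, m: True}
  {z: True, s: True, m: True, f: False}
  {z: True, f: True, m: True, s: False}
  {z: True, m: True, f: False, s: False}
  {z: True, f: True, s: True, m: False}
  {z: True, s: True, m: False, f: False}
  {z: True, f: True, m: False, s: False}
  {z: True, m: False, f: False, s: False}
  {s: True, m: True, f: True, z: False}
  {s: True, m: True, f: False, z: False}
  {m: True, f: True, s: False, z: False}


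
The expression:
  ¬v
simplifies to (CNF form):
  ¬v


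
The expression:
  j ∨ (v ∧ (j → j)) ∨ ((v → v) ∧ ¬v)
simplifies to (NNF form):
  True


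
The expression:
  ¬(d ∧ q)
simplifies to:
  ¬d ∨ ¬q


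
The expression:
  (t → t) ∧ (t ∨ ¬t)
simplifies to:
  True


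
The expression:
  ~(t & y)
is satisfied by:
  {t: False, y: False}
  {y: True, t: False}
  {t: True, y: False}


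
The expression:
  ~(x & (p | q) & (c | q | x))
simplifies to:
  ~x | (~p & ~q)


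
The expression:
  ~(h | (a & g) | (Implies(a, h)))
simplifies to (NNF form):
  a & ~g & ~h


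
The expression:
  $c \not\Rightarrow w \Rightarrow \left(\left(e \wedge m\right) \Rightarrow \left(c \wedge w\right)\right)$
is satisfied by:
  {w: True, m: False, c: False, e: False}
  {w: False, m: False, c: False, e: False}
  {e: True, w: True, m: False, c: False}
  {e: True, w: False, m: False, c: False}
  {c: True, w: True, m: False, e: False}
  {c: True, w: False, m: False, e: False}
  {e: True, c: True, w: True, m: False}
  {e: True, c: True, w: False, m: False}
  {m: True, w: True, e: False, c: False}
  {m: True, w: False, e: False, c: False}
  {e: True, m: True, w: True, c: False}
  {e: True, m: True, w: False, c: False}
  {c: True, m: True, w: True, e: False}
  {c: True, m: True, w: False, e: False}
  {c: True, m: True, e: True, w: True}


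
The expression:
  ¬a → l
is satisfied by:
  {a: True, l: True}
  {a: True, l: False}
  {l: True, a: False}


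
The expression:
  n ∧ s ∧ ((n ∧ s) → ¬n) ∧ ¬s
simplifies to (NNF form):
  False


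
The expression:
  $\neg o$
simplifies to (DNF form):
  $\neg o$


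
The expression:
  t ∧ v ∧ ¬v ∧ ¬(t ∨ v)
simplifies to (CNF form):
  False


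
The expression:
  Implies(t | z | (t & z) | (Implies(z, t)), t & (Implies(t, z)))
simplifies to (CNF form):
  t & z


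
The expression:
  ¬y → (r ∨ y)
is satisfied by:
  {r: True, y: True}
  {r: True, y: False}
  {y: True, r: False}


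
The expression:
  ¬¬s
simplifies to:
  s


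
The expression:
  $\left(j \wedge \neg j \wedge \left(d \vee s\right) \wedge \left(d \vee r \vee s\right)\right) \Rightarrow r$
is always true.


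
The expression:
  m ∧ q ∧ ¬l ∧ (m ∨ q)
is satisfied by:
  {m: True, q: True, l: False}


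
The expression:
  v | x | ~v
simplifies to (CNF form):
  True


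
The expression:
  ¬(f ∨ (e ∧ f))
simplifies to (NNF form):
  ¬f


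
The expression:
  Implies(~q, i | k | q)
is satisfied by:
  {i: True, k: True, q: True}
  {i: True, k: True, q: False}
  {i: True, q: True, k: False}
  {i: True, q: False, k: False}
  {k: True, q: True, i: False}
  {k: True, q: False, i: False}
  {q: True, k: False, i: False}


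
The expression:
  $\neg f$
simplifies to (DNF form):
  $\neg f$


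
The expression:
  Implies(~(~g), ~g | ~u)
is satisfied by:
  {g: False, u: False}
  {u: True, g: False}
  {g: True, u: False}


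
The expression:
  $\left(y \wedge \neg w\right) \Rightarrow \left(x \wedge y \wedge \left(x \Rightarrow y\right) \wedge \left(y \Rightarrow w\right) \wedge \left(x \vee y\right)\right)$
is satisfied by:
  {w: True, y: False}
  {y: False, w: False}
  {y: True, w: True}


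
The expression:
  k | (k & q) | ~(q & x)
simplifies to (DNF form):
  k | ~q | ~x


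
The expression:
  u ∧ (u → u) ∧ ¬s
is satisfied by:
  {u: True, s: False}


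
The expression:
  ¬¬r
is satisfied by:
  {r: True}


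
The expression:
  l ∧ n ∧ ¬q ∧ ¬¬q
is never true.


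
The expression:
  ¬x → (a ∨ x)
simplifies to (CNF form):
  a ∨ x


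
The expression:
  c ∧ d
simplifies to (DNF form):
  c ∧ d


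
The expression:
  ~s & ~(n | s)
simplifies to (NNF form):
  ~n & ~s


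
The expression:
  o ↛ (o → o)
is never true.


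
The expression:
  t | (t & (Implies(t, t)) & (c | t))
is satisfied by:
  {t: True}


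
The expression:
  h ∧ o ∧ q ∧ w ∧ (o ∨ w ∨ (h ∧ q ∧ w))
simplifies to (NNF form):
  h ∧ o ∧ q ∧ w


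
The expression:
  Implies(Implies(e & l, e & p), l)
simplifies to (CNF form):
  l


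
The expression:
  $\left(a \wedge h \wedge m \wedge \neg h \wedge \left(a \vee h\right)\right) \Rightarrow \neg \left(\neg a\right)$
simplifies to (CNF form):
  $\text{True}$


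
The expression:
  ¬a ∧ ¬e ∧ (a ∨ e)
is never true.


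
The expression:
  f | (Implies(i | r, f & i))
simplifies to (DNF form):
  f | (~i & ~r)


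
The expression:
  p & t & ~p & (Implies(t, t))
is never true.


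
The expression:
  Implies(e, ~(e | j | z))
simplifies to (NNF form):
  ~e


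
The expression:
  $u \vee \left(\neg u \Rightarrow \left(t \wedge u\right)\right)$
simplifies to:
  $u$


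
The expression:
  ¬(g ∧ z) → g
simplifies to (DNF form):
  g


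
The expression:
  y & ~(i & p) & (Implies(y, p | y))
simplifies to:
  y & (~i | ~p)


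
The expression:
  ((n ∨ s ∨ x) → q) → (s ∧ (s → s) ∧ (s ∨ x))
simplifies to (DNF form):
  s ∨ (n ∧ ¬q) ∨ (x ∧ ¬q)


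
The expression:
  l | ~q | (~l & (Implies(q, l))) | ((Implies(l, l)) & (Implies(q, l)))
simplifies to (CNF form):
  l | ~q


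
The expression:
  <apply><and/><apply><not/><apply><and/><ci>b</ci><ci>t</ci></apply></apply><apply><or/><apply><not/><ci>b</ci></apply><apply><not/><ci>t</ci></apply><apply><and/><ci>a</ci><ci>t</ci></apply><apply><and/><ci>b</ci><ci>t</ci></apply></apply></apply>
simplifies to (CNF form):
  <apply><or/><apply><not/><ci>b</ci></apply><apply><not/><ci>t</ci></apply></apply>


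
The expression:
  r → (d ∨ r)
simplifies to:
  True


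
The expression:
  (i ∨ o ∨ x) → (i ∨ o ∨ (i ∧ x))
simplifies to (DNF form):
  i ∨ o ∨ ¬x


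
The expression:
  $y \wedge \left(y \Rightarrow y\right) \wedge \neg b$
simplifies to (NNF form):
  $y \wedge \neg b$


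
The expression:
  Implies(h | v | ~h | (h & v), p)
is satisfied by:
  {p: True}


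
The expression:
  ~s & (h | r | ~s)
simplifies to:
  ~s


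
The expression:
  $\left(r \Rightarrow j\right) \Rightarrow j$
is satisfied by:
  {r: True, j: True}
  {r: True, j: False}
  {j: True, r: False}


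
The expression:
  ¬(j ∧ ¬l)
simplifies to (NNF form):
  l ∨ ¬j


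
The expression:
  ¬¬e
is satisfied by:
  {e: True}


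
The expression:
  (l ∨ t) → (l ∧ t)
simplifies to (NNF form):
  (l ∧ t) ∨ (¬l ∧ ¬t)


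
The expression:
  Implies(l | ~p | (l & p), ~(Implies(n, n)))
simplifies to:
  p & ~l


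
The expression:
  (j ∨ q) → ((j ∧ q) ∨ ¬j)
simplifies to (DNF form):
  q ∨ ¬j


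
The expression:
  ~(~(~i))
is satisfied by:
  {i: False}


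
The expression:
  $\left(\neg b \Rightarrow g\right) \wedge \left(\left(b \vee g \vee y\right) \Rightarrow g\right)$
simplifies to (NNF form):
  $g$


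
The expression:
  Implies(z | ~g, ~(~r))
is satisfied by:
  {r: True, g: True, z: False}
  {r: True, g: False, z: False}
  {r: True, z: True, g: True}
  {r: True, z: True, g: False}
  {g: True, z: False, r: False}


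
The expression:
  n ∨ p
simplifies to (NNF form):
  n ∨ p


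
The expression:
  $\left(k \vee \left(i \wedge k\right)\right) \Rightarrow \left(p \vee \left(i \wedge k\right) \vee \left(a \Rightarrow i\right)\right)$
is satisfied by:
  {i: True, p: True, k: False, a: False}
  {i: True, k: False, p: False, a: False}
  {p: True, i: False, k: False, a: False}
  {i: False, k: False, p: False, a: False}
  {a: True, i: True, p: True, k: False}
  {a: True, i: True, k: False, p: False}
  {a: True, p: True, i: False, k: False}
  {a: True, i: False, k: False, p: False}
  {i: True, k: True, p: True, a: False}
  {i: True, k: True, a: False, p: False}
  {k: True, p: True, a: False, i: False}
  {k: True, a: False, p: False, i: False}
  {i: True, k: True, a: True, p: True}
  {i: True, k: True, a: True, p: False}
  {k: True, a: True, p: True, i: False}


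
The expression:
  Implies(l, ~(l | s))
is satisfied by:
  {l: False}


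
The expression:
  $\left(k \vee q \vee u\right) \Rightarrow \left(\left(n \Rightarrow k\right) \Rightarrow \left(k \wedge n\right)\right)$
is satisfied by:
  {n: True, q: False, k: False, u: False}
  {n: True, u: True, q: False, k: False}
  {n: True, k: True, q: False, u: False}
  {n: True, u: True, k: True, q: False}
  {n: True, q: True, k: False, u: False}
  {n: True, u: True, q: True, k: False}
  {n: True, k: True, q: True, u: False}
  {n: True, u: True, k: True, q: True}
  {u: False, q: False, k: False, n: False}


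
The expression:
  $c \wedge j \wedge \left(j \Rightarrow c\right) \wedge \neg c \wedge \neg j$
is never true.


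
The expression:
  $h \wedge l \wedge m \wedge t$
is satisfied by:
  {t: True, m: True, h: True, l: True}


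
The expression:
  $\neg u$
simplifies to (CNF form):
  $\neg u$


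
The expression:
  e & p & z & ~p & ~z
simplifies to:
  False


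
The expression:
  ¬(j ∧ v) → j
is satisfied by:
  {j: True}


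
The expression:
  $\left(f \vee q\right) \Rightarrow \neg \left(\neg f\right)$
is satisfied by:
  {f: True, q: False}
  {q: False, f: False}
  {q: True, f: True}


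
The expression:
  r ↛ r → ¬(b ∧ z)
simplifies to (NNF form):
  True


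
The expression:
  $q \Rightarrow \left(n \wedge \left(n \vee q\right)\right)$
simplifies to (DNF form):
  $n \vee \neg q$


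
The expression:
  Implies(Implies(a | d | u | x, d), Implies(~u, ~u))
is always true.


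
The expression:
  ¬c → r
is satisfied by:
  {r: True, c: True}
  {r: True, c: False}
  {c: True, r: False}


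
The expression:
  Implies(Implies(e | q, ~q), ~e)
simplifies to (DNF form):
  q | ~e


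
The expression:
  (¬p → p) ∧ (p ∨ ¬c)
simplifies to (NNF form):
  p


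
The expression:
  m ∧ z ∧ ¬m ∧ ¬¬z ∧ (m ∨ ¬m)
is never true.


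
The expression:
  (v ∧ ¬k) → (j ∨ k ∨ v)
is always true.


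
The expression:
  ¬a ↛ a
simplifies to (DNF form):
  ¬a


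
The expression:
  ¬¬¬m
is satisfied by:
  {m: False}


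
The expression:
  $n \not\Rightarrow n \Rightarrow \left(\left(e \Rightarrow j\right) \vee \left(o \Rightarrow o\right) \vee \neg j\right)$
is always true.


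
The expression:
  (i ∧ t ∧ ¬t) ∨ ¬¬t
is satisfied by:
  {t: True}


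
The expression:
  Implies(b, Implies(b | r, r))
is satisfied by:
  {r: True, b: False}
  {b: False, r: False}
  {b: True, r: True}


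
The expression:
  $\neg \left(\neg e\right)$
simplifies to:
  $e$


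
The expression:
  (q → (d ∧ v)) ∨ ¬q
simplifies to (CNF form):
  (d ∨ ¬q) ∧ (v ∨ ¬q)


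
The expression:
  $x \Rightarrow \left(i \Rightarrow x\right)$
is always true.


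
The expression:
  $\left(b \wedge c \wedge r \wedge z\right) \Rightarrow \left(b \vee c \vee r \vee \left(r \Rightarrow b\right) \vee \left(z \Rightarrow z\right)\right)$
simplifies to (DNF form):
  $\text{True}$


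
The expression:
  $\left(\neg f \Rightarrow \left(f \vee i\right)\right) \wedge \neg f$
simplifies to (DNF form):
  $i \wedge \neg f$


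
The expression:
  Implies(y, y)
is always true.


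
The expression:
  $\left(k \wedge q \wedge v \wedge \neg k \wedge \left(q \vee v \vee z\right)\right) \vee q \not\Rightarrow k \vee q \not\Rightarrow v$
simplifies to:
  $q \wedge \left(\neg k \vee \neg v\right)$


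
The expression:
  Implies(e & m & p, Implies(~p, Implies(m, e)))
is always true.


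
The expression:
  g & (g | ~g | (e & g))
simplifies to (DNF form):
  g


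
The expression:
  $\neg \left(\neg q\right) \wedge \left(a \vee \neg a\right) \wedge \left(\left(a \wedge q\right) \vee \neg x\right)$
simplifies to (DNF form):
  $\left(a \wedge q\right) \vee \left(q \wedge \neg x\right)$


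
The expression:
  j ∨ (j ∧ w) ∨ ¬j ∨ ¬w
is always true.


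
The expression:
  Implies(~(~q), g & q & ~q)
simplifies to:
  ~q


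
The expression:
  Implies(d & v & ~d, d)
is always true.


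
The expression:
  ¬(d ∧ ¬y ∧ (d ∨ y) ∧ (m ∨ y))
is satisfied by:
  {y: True, m: False, d: False}
  {m: False, d: False, y: False}
  {y: True, d: True, m: False}
  {d: True, m: False, y: False}
  {y: True, m: True, d: False}
  {m: True, y: False, d: False}
  {y: True, d: True, m: True}


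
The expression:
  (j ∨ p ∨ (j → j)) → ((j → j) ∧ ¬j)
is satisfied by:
  {j: False}


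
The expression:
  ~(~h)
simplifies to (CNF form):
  h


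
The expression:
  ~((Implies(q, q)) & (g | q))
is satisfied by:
  {q: False, g: False}


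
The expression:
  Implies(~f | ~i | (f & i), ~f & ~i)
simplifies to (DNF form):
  ~f & ~i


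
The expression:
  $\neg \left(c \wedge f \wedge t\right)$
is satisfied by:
  {c: False, t: False, f: False}
  {f: True, c: False, t: False}
  {t: True, c: False, f: False}
  {f: True, t: True, c: False}
  {c: True, f: False, t: False}
  {f: True, c: True, t: False}
  {t: True, c: True, f: False}


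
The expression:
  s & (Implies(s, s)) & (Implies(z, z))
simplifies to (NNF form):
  s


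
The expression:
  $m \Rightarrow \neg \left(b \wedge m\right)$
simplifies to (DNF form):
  $\neg b \vee \neg m$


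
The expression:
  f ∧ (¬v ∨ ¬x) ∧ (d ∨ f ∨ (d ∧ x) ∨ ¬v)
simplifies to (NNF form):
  f ∧ (¬v ∨ ¬x)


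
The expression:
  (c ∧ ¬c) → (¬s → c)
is always true.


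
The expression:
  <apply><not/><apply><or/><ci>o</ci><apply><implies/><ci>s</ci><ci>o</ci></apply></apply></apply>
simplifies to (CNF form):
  <apply><and/><ci>s</ci><apply><not/><ci>o</ci></apply></apply>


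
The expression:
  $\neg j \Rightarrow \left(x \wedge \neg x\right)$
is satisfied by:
  {j: True}


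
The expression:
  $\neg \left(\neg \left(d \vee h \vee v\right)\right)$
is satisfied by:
  {d: True, v: True, h: True}
  {d: True, v: True, h: False}
  {d: True, h: True, v: False}
  {d: True, h: False, v: False}
  {v: True, h: True, d: False}
  {v: True, h: False, d: False}
  {h: True, v: False, d: False}


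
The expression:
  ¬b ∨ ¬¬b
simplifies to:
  True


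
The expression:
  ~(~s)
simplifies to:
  s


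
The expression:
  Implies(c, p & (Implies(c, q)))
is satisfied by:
  {p: True, q: True, c: False}
  {p: True, q: False, c: False}
  {q: True, p: False, c: False}
  {p: False, q: False, c: False}
  {c: True, p: True, q: True}


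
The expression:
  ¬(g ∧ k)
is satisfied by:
  {g: False, k: False}
  {k: True, g: False}
  {g: True, k: False}


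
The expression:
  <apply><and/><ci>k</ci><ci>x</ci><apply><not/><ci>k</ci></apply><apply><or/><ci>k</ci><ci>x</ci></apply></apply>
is never true.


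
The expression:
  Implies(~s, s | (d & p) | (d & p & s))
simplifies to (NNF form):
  s | (d & p)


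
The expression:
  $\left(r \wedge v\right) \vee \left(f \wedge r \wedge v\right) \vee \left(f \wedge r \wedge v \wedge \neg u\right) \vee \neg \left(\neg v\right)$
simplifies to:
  $v$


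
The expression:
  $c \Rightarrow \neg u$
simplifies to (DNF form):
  $\neg c \vee \neg u$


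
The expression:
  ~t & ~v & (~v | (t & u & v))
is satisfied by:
  {v: False, t: False}


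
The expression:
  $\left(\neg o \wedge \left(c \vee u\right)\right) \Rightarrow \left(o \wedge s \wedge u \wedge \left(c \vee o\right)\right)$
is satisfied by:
  {o: True, c: False, u: False}
  {o: True, u: True, c: False}
  {o: True, c: True, u: False}
  {o: True, u: True, c: True}
  {u: False, c: False, o: False}


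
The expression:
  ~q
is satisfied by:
  {q: False}


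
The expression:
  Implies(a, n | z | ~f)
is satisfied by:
  {n: True, z: True, a: False, f: False}
  {n: True, z: False, a: False, f: False}
  {z: True, n: False, a: False, f: False}
  {n: False, z: False, a: False, f: False}
  {f: True, n: True, z: True, a: False}
  {f: True, n: True, z: False, a: False}
  {f: True, z: True, n: False, a: False}
  {f: True, z: False, n: False, a: False}
  {n: True, a: True, z: True, f: False}
  {n: True, a: True, z: False, f: False}
  {a: True, z: True, n: False, f: False}
  {a: True, n: False, z: False, f: False}
  {f: True, a: True, n: True, z: True}
  {f: True, a: True, n: True, z: False}
  {f: True, a: True, z: True, n: False}


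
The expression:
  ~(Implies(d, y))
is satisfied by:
  {d: True, y: False}


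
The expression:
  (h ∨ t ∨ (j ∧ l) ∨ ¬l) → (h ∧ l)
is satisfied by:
  {h: True, l: True, j: False, t: False}
  {t: True, h: True, l: True, j: False}
  {h: True, j: True, l: True, t: False}
  {t: True, h: True, j: True, l: True}
  {l: True, t: False, j: False, h: False}


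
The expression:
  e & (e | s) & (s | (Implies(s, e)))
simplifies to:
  e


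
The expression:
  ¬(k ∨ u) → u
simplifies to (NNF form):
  k ∨ u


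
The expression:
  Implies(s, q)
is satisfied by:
  {q: True, s: False}
  {s: False, q: False}
  {s: True, q: True}


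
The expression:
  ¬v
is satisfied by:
  {v: False}


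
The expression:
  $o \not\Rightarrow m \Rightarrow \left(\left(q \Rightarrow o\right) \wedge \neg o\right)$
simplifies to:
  $m \vee \neg o$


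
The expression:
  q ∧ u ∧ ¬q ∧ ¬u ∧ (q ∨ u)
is never true.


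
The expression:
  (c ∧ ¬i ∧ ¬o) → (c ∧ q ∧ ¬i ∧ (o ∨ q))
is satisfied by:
  {i: True, q: True, o: True, c: False}
  {i: True, q: True, o: False, c: False}
  {i: True, o: True, c: False, q: False}
  {i: True, o: False, c: False, q: False}
  {q: True, o: True, c: False, i: False}
  {q: True, o: False, c: False, i: False}
  {o: True, q: False, c: False, i: False}
  {o: False, q: False, c: False, i: False}
  {i: True, q: True, c: True, o: True}
  {i: True, q: True, c: True, o: False}
  {i: True, c: True, o: True, q: False}
  {i: True, c: True, o: False, q: False}
  {c: True, q: True, o: True, i: False}
  {c: True, q: True, o: False, i: False}
  {c: True, o: True, q: False, i: False}


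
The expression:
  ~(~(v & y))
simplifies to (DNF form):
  v & y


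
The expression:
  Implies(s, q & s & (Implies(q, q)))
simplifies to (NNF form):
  q | ~s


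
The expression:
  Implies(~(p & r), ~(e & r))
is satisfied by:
  {p: True, e: False, r: False}
  {e: False, r: False, p: False}
  {r: True, p: True, e: False}
  {r: True, e: False, p: False}
  {p: True, e: True, r: False}
  {e: True, p: False, r: False}
  {r: True, e: True, p: True}


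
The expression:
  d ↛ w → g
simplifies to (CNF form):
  g ∨ w ∨ ¬d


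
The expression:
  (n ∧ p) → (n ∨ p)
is always true.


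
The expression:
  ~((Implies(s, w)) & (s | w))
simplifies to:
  ~w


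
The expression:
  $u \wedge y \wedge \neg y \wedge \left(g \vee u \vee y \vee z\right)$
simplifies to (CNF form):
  $\text{False}$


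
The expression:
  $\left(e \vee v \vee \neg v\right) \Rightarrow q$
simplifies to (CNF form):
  $q$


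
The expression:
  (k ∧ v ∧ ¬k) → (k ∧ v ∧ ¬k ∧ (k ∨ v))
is always true.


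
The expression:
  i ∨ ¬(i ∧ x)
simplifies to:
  True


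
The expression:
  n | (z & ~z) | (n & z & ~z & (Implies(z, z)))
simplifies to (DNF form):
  n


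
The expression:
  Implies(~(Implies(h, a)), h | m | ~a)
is always true.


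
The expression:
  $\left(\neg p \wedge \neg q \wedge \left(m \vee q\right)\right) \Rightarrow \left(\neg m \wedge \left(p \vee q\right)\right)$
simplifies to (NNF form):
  $p \vee q \vee \neg m$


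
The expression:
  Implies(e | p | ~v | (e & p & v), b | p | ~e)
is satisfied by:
  {b: True, p: True, e: False}
  {b: True, e: False, p: False}
  {p: True, e: False, b: False}
  {p: False, e: False, b: False}
  {b: True, p: True, e: True}
  {b: True, e: True, p: False}
  {p: True, e: True, b: False}


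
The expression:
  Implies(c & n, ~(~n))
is always true.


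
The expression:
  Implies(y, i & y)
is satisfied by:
  {i: True, y: False}
  {y: False, i: False}
  {y: True, i: True}


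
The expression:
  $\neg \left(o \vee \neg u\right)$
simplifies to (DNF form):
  $u \wedge \neg o$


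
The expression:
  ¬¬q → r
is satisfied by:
  {r: True, q: False}
  {q: False, r: False}
  {q: True, r: True}


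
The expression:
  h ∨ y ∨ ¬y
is always true.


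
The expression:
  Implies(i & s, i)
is always true.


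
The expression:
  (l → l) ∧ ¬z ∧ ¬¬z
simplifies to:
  False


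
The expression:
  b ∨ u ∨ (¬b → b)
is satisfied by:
  {b: True, u: True}
  {b: True, u: False}
  {u: True, b: False}


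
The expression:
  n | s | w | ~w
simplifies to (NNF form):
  True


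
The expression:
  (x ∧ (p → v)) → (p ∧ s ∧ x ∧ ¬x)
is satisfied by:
  {p: True, v: False, x: False}
  {v: False, x: False, p: False}
  {p: True, v: True, x: False}
  {v: True, p: False, x: False}
  {x: True, p: True, v: False}


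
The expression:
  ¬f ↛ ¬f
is never true.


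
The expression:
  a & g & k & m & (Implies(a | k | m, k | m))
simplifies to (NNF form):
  a & g & k & m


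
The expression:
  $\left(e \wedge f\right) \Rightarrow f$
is always true.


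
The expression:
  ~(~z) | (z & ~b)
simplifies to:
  z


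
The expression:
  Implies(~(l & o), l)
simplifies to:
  l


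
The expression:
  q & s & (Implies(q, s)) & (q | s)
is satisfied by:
  {s: True, q: True}


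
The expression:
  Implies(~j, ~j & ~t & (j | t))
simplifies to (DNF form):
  j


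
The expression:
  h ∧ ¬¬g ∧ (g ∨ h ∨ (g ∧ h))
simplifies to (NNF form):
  g ∧ h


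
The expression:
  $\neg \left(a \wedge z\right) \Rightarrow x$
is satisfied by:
  {a: True, x: True, z: True}
  {a: True, x: True, z: False}
  {x: True, z: True, a: False}
  {x: True, z: False, a: False}
  {a: True, z: True, x: False}


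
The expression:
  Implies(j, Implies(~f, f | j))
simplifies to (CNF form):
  True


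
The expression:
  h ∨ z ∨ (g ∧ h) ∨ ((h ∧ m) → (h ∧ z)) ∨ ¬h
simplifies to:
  True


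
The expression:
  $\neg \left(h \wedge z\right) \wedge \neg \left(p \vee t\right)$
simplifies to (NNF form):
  $\neg p \wedge \neg t \wedge \left(\neg h \vee \neg z\right)$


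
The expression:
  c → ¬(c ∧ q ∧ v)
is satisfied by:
  {v: False, q: False, c: False}
  {c: True, v: False, q: False}
  {q: True, v: False, c: False}
  {c: True, q: True, v: False}
  {v: True, c: False, q: False}
  {c: True, v: True, q: False}
  {q: True, v: True, c: False}


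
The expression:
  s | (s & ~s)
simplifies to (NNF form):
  s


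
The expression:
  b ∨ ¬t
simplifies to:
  b ∨ ¬t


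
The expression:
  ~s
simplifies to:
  ~s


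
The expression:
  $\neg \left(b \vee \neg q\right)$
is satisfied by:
  {q: True, b: False}


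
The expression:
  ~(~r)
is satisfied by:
  {r: True}


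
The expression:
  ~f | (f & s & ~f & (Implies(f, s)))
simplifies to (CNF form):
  ~f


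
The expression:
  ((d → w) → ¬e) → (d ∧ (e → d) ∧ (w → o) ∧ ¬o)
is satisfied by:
  {e: True, w: True, o: False, d: False}
  {e: True, w: True, o: True, d: False}
  {e: True, o: False, w: False, d: False}
  {e: True, o: True, w: False, d: False}
  {d: True, e: True, w: True, o: False}
  {d: True, e: True, w: True, o: True}
  {d: True, e: True, o: False, w: False}
  {w: False, o: False, d: True, e: False}


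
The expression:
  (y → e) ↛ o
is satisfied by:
  {e: True, o: False, y: False}
  {o: False, y: False, e: False}
  {y: True, e: True, o: False}


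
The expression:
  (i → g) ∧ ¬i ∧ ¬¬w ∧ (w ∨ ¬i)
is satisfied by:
  {w: True, i: False}


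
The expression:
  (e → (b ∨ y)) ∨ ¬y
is always true.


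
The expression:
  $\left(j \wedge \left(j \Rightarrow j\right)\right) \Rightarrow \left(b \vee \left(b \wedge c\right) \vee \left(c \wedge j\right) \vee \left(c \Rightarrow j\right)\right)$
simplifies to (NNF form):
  $\text{True}$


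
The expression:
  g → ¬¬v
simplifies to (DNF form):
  v ∨ ¬g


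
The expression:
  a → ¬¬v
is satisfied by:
  {v: True, a: False}
  {a: False, v: False}
  {a: True, v: True}


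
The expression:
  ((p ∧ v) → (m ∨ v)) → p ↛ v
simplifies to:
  p ∧ ¬v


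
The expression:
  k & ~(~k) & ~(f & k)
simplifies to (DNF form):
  k & ~f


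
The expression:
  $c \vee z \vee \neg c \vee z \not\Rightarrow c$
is always true.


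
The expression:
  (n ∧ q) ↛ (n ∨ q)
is never true.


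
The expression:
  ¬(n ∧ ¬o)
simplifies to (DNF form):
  o ∨ ¬n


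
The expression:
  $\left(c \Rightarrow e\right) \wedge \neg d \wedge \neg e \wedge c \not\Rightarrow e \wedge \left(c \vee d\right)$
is never true.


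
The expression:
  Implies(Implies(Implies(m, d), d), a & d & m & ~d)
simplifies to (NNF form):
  ~d & ~m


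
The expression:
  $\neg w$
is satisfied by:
  {w: False}


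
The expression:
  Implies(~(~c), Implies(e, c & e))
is always true.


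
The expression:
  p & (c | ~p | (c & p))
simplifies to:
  c & p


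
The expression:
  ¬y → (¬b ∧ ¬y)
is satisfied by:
  {y: True, b: False}
  {b: False, y: False}
  {b: True, y: True}


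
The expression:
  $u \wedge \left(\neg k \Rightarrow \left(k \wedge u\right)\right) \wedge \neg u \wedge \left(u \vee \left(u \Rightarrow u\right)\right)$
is never true.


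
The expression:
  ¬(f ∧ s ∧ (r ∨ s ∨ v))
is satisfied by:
  {s: False, f: False}
  {f: True, s: False}
  {s: True, f: False}


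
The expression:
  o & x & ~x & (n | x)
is never true.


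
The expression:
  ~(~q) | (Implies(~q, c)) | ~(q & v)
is always true.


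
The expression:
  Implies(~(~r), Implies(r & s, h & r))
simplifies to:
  h | ~r | ~s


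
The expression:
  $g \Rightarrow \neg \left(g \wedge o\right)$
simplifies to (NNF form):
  $\neg g \vee \neg o$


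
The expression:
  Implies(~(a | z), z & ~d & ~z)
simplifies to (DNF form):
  a | z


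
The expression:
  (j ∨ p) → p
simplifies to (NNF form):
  p ∨ ¬j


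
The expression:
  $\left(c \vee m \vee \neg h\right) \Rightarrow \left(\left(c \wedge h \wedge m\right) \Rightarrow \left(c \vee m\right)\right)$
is always true.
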